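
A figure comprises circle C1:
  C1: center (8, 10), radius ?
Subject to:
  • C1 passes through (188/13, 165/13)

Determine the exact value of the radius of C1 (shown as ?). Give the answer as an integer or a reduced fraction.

1. [C1∋P]  r_C1² − 49 = 0  ⇒  r_C1 = 7 (r>0 drops 1)

7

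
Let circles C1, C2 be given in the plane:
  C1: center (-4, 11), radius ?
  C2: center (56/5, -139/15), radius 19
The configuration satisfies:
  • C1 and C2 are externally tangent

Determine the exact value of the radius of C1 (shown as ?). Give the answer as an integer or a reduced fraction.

19/3

1. [ext C1·C2]  r_C1² + 38r_C1 − 2527/9 = 0  ⇒  r_C1 = 19/3 (r>0 drops 1)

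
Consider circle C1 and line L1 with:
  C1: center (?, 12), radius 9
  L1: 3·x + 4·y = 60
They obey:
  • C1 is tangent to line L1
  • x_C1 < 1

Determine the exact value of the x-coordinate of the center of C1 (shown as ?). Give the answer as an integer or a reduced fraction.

-11

1. [C1‖L1]  x_C1² − 8x_C1 − 209 = 0  ⇒  x_C1 = -11 or 19
2. given x_C1 < 1: keep -11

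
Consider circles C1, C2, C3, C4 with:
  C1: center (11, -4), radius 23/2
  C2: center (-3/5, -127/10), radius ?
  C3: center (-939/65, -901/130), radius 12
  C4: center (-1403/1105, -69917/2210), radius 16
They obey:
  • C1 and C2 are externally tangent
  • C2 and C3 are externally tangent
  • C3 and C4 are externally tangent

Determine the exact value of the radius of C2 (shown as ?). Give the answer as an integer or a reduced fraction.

3

1. [ext C1·C2]  r_C2² + 23r_C2 − 78 = 0  ⇒  r_C2 = 3 (r>0 drops 1)
2. [ext C2·C3]  r_C2² + 24r_C2 − 81 = 0  ⇒  r_C2 = 3 (r>0 drops 1)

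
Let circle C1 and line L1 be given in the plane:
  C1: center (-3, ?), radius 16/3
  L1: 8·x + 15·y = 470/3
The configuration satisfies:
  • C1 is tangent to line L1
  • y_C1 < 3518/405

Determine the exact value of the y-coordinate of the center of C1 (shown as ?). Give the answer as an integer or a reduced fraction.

1. [C1‖L1]  y_C1² − (1084/45)y_C1 + 1628/15 = 0  ⇒  y_C1 = 6 or 814/45
2. given y_C1 < 3518/405: keep 6

6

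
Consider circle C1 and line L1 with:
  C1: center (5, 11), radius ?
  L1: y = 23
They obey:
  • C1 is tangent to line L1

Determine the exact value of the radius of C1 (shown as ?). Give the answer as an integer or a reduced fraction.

1. [C1‖L1]  r_C1² − 144 = 0  ⇒  r_C1 = 12 (r>0 drops 1)

12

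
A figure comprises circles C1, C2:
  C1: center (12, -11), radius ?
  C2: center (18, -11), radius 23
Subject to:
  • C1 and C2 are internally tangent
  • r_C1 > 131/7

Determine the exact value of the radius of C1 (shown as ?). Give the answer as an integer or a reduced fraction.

29

1. [int C1,C2]  r_C1² − 46r_C1 + 493 = 0  ⇒  r_C1 = 17 or 29
2. given r_C1 > 131/7: keep 29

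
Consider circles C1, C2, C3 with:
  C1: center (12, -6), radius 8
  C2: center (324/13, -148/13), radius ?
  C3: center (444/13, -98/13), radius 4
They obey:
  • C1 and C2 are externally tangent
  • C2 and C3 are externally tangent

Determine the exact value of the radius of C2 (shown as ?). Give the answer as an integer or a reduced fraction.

6

1. [ext C1·C2]  r_C2² + 16r_C2 − 132 = 0  ⇒  r_C2 = 6 (r>0 drops 1)
2. [ext C2·C3]  r_C2² + 8r_C2 − 84 = 0  ⇒  r_C2 = 6 (r>0 drops 1)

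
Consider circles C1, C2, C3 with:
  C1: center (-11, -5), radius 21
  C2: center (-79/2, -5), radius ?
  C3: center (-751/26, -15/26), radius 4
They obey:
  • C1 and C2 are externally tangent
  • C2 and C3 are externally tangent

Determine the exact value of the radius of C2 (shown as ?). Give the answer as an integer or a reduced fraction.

1. [ext C1·C2]  r_C2² + 42r_C2 − 1485/4 = 0  ⇒  r_C2 = 15/2 (r>0 drops 1)
2. [ext C2·C3]  r_C2² + 8r_C2 − 465/4 = 0  ⇒  r_C2 = 15/2 (r>0 drops 1)

15/2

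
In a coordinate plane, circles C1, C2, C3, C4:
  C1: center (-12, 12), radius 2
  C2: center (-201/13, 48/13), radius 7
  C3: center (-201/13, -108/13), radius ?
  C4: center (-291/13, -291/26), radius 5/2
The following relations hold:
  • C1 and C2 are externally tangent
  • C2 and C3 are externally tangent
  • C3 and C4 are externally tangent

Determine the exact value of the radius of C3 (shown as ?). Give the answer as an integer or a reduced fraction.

5

1. [ext C2·C3]  r_C3² + 14r_C3 − 95 = 0  ⇒  r_C3 = 5 (r>0 drops 1)
2. [ext C3·C4]  r_C3² + 5r_C3 − 50 = 0  ⇒  r_C3 = 5 (r>0 drops 1)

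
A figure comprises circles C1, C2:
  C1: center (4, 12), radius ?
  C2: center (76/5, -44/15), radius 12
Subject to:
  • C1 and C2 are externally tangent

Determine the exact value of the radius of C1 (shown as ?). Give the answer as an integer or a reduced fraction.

1. [ext C1·C2]  r_C1² + 24r_C1 − 1840/9 = 0  ⇒  r_C1 = 20/3 (r>0 drops 1)

20/3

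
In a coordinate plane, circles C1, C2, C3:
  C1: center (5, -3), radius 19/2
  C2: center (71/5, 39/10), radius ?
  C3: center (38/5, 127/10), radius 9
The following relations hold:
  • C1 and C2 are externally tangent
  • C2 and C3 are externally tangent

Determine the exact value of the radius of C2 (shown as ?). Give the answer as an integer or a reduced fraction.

1. [ext C1·C2]  r_C2² + 19r_C2 − 42 = 0  ⇒  r_C2 = 2 (r>0 drops 1)
2. [ext C2·C3]  r_C2² + 18r_C2 − 40 = 0  ⇒  r_C2 = 2 (r>0 drops 1)

2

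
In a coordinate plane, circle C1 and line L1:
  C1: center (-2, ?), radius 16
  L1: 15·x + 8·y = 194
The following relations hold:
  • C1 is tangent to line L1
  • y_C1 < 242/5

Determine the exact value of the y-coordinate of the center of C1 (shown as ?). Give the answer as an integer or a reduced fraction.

1. [C1‖L1]  y_C1² − 56y_C1 − 372 = 0  ⇒  y_C1 = -6 or 62
2. given y_C1 < 242/5: keep -6

-6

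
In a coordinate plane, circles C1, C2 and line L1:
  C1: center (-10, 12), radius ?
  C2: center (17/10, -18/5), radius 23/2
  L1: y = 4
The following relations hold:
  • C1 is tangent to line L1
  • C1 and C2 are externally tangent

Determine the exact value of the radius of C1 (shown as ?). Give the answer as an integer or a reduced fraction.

1. [C1‖L1]  r_C1² − 64 = 0  ⇒  r_C1 = 8 (r>0 drops 1)
2. [ext C1·C2]  r_C1² + 23r_C1 − 248 = 0  ⇒  r_C1 = 8 (r>0 drops 1)

8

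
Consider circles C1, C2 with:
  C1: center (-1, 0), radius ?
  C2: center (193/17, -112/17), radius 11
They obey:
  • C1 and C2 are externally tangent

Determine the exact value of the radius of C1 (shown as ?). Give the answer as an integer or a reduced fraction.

1. [ext C1·C2]  r_C1² + 22r_C1 − 75 = 0  ⇒  r_C1 = 3 (r>0 drops 1)

3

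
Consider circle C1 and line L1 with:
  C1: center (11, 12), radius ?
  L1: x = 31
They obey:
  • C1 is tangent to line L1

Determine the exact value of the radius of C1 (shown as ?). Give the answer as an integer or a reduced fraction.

20

1. [C1‖L1]  r_C1² − 400 = 0  ⇒  r_C1 = 20 (r>0 drops 1)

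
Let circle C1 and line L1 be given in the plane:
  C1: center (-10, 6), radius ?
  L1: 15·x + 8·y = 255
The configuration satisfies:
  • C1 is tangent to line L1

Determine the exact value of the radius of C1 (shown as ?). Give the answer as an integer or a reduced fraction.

21

1. [C1‖L1]  r_C1² − 441 = 0  ⇒  r_C1 = 21 (r>0 drops 1)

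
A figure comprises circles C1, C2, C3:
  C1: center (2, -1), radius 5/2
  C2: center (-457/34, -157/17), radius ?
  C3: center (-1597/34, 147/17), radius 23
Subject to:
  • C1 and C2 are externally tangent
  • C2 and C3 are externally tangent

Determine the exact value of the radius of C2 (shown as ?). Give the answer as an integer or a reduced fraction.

15

1. [ext C1·C2]  r_C2² + 5r_C2 − 300 = 0  ⇒  r_C2 = 15 (r>0 drops 1)
2. [ext C2·C3]  r_C2² + 46r_C2 − 915 = 0  ⇒  r_C2 = 15 (r>0 drops 1)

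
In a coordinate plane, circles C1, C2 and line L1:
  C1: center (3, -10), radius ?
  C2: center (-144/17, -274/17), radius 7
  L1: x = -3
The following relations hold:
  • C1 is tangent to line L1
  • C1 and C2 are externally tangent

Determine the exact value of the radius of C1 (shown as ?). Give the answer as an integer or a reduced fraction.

6

1. [C1‖L1]  r_C1² − 36 = 0  ⇒  r_C1 = 6 (r>0 drops 1)
2. [ext C1·C2]  r_C1² + 14r_C1 − 120 = 0  ⇒  r_C1 = 6 (r>0 drops 1)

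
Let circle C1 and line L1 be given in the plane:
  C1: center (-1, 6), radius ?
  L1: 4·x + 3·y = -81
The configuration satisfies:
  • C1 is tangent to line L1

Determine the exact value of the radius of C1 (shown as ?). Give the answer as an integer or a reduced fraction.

1. [C1‖L1]  r_C1² − 361 = 0  ⇒  r_C1 = 19 (r>0 drops 1)

19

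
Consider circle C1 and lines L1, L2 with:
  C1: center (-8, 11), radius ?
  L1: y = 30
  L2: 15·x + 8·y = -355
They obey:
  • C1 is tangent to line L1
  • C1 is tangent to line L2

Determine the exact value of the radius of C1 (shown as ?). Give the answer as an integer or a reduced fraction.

1. [C1‖L1]  r_C1² − 361 = 0  ⇒  r_C1 = 19 (r>0 drops 1)
2. [C1‖L2]  r_C1² − 361 = 0  ⇒  r_C1 = 19 (r>0 drops 1)

19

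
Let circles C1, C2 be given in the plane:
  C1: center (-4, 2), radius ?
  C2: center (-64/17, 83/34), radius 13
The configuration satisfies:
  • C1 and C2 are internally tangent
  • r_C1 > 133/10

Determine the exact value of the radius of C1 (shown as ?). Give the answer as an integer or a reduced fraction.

1. [int C1,C2]  r_C1² − 26r_C1 + 675/4 = 0  ⇒  r_C1 = 25/2 or 27/2
2. given r_C1 > 133/10: keep 27/2

27/2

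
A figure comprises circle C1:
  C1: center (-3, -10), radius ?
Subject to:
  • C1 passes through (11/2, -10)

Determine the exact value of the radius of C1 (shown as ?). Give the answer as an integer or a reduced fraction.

1. [C1∋P]  r_C1² − 289/4 = 0  ⇒  r_C1 = 17/2 (r>0 drops 1)

17/2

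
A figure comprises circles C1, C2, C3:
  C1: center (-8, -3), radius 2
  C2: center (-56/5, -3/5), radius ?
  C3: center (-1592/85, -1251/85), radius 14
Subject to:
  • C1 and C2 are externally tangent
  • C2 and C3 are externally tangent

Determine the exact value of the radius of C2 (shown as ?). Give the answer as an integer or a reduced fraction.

1. [ext C1·C2]  r_C2² + 4r_C2 − 12 = 0  ⇒  r_C2 = 2 (r>0 drops 1)
2. [ext C2·C3]  r_C2² + 28r_C2 − 60 = 0  ⇒  r_C2 = 2 (r>0 drops 1)

2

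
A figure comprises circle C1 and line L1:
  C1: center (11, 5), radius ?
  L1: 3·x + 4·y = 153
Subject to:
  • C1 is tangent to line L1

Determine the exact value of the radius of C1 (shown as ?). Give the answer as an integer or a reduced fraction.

1. [C1‖L1]  r_C1² − 400 = 0  ⇒  r_C1 = 20 (r>0 drops 1)

20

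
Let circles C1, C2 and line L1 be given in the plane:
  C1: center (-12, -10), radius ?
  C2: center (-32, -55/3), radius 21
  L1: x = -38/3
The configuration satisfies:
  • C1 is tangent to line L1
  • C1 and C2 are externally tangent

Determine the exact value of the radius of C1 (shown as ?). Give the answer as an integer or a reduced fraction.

1. [C1‖L1]  r_C1² − 4/9 = 0  ⇒  r_C1 = 2/3 (r>0 drops 1)
2. [ext C1·C2]  r_C1² + 42r_C1 − 256/9 = 0  ⇒  r_C1 = 2/3 (r>0 drops 1)

2/3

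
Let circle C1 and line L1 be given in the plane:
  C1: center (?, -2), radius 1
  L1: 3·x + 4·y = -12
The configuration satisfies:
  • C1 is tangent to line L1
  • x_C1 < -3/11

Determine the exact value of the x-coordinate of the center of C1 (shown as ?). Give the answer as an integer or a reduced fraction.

1. [C1‖L1]  x_C1² + (8/3)x_C1 − 1 = 0  ⇒  x_C1 = -3 or 1/3
2. given x_C1 < -3/11: keep -3

-3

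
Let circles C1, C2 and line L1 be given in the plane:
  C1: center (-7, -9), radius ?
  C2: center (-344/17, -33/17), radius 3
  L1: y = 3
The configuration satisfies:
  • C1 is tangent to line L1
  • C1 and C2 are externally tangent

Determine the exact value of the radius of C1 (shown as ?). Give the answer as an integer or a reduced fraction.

1. [C1‖L1]  r_C1² − 144 = 0  ⇒  r_C1 = 12 (r>0 drops 1)
2. [ext C1·C2]  r_C1² + 6r_C1 − 216 = 0  ⇒  r_C1 = 12 (r>0 drops 1)

12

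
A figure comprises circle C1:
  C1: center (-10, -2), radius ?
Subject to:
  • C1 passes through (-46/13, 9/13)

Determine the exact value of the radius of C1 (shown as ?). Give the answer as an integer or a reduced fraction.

7

1. [C1∋P]  r_C1² − 49 = 0  ⇒  r_C1 = 7 (r>0 drops 1)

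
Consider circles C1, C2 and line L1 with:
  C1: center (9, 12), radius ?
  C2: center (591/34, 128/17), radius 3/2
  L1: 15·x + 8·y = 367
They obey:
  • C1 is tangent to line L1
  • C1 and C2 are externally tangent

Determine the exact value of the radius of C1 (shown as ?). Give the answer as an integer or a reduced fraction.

1. [C1‖L1]  r_C1² − 64 = 0  ⇒  r_C1 = 8 (r>0 drops 1)
2. [ext C1·C2]  r_C1² + 3r_C1 − 88 = 0  ⇒  r_C1 = 8 (r>0 drops 1)

8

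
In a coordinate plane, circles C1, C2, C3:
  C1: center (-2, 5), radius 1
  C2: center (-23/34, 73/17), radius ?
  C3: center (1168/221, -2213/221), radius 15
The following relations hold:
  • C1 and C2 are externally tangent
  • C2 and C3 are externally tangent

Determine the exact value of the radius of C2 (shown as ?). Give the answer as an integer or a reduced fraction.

1. [ext C1·C2]  r_C2² + 2r_C2 − 5/4 = 0  ⇒  r_C2 = 1/2 (r>0 drops 1)
2. [ext C2·C3]  r_C2² + 30r_C2 − 61/4 = 0  ⇒  r_C2 = 1/2 (r>0 drops 1)

1/2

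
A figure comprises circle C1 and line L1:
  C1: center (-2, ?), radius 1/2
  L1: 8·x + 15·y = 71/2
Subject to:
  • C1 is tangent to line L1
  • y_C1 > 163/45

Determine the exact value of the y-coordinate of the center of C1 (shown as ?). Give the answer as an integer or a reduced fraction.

1. [C1‖L1]  y_C1² − (103/15)y_C1 + 172/15 = 0  ⇒  y_C1 = 43/15 or 4
2. given y_C1 > 163/45: keep 4

4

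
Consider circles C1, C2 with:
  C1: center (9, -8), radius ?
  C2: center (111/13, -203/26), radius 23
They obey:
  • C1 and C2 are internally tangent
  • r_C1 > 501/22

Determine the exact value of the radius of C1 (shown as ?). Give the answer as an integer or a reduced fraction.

47/2

1. [int C1,C2]  r_C1² − 46r_C1 + 2115/4 = 0  ⇒  r_C1 = 45/2 or 47/2
2. given r_C1 > 501/22: keep 47/2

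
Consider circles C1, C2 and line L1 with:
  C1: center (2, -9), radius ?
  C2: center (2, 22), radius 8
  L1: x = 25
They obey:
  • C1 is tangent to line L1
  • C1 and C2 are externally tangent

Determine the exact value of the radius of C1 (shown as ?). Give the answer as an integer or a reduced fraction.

1. [C1‖L1]  r_C1² − 529 = 0  ⇒  r_C1 = 23 (r>0 drops 1)
2. [ext C1·C2]  r_C1² + 16r_C1 − 897 = 0  ⇒  r_C1 = 23 (r>0 drops 1)

23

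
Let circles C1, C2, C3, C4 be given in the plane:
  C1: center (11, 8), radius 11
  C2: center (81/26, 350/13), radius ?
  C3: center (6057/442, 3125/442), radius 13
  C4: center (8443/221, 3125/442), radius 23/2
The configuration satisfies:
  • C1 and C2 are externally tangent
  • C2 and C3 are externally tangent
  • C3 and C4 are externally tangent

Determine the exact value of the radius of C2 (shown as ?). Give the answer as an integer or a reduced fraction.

19/2

1. [ext C1·C2]  r_C2² + 22r_C2 − 1197/4 = 0  ⇒  r_C2 = 19/2 (r>0 drops 1)
2. [ext C2·C3]  r_C2² + 26r_C2 − 1349/4 = 0  ⇒  r_C2 = 19/2 (r>0 drops 1)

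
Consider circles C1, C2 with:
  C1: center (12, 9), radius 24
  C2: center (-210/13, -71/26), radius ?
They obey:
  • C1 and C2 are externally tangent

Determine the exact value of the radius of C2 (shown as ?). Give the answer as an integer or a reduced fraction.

13/2

1. [ext C1·C2]  r_C2² + 48r_C2 − 1417/4 = 0  ⇒  r_C2 = 13/2 (r>0 drops 1)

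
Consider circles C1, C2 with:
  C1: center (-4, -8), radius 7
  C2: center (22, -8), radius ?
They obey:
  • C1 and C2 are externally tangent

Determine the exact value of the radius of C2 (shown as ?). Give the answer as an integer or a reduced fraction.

19

1. [ext C1·C2]  r_C2² + 14r_C2 − 627 = 0  ⇒  r_C2 = 19 (r>0 drops 1)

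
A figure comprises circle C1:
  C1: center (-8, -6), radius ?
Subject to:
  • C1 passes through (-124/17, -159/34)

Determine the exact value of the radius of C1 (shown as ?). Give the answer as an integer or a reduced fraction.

3/2

1. [C1∋P]  r_C1² − 9/4 = 0  ⇒  r_C1 = 3/2 (r>0 drops 1)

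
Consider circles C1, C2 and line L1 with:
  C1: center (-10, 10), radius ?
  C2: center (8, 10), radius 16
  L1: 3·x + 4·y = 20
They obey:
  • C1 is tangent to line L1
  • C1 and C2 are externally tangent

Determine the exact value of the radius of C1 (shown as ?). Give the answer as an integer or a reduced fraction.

1. [C1‖L1]  r_C1² − 4 = 0  ⇒  r_C1 = 2 (r>0 drops 1)
2. [ext C1·C2]  r_C1² + 32r_C1 − 68 = 0  ⇒  r_C1 = 2 (r>0 drops 1)

2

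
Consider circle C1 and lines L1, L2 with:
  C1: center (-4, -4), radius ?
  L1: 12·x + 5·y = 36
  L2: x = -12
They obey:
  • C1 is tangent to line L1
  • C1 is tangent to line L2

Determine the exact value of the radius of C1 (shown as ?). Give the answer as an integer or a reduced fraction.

1. [C1‖L1]  r_C1² − 64 = 0  ⇒  r_C1 = 8 (r>0 drops 1)
2. [C1‖L2]  r_C1² − 64 = 0  ⇒  r_C1 = 8 (r>0 drops 1)

8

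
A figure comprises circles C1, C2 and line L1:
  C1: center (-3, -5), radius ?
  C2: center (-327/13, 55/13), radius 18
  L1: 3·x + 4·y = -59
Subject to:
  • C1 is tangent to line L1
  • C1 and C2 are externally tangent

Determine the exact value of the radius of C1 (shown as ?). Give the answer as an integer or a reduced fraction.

1. [C1‖L1]  r_C1² − 36 = 0  ⇒  r_C1 = 6 (r>0 drops 1)
2. [ext C1·C2]  r_C1² + 36r_C1 − 252 = 0  ⇒  r_C1 = 6 (r>0 drops 1)

6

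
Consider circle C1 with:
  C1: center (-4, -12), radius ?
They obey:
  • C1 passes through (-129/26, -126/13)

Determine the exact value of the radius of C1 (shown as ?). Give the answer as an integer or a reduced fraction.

5/2

1. [C1∋P]  r_C1² − 25/4 = 0  ⇒  r_C1 = 5/2 (r>0 drops 1)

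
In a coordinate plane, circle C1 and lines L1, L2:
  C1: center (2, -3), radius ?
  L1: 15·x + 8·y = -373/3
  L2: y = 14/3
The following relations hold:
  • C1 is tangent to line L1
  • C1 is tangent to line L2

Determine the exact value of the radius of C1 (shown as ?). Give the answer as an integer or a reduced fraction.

23/3

1. [C1‖L1]  r_C1² − 529/9 = 0  ⇒  r_C1 = 23/3 (r>0 drops 1)
2. [C1‖L2]  r_C1² − 529/9 = 0  ⇒  r_C1 = 23/3 (r>0 drops 1)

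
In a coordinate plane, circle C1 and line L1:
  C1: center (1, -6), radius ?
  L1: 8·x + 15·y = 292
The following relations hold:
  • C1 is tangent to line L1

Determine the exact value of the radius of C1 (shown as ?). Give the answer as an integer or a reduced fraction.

22

1. [C1‖L1]  r_C1² − 484 = 0  ⇒  r_C1 = 22 (r>0 drops 1)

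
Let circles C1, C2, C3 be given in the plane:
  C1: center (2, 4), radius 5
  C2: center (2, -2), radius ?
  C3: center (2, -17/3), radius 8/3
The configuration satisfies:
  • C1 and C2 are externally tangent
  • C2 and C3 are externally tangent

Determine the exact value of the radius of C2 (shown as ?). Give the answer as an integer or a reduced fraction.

1

1. [ext C1·C2]  r_C2² + 10r_C2 − 11 = 0  ⇒  r_C2 = 1 (r>0 drops 1)
2. [ext C2·C3]  r_C2² + (16/3)r_C2 − 19/3 = 0  ⇒  r_C2 = 1 (r>0 drops 1)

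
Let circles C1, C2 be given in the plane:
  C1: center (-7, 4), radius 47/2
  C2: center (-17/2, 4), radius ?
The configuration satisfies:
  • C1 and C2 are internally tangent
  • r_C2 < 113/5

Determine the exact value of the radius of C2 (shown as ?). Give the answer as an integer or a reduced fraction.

1. [int C1,C2]  r_C2² − 47r_C2 + 550 = 0  ⇒  r_C2 = 22 or 25
2. given r_C2 < 113/5: keep 22

22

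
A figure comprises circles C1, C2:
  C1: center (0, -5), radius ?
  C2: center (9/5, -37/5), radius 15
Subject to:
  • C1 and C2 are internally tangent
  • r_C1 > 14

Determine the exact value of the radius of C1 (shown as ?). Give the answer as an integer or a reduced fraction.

18

1. [int C1,C2]  r_C1² − 30r_C1 + 216 = 0  ⇒  r_C1 = 12 or 18
2. given r_C1 > 14: keep 18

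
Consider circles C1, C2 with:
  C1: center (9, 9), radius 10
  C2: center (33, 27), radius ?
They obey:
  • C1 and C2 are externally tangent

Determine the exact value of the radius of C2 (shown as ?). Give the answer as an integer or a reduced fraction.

1. [ext C1·C2]  r_C2² + 20r_C2 − 800 = 0  ⇒  r_C2 = 20 (r>0 drops 1)

20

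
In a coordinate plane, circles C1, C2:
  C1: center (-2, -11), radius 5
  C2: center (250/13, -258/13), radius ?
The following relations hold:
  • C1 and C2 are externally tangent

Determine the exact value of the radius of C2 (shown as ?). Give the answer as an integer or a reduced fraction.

18

1. [ext C1·C2]  r_C2² + 10r_C2 − 504 = 0  ⇒  r_C2 = 18 (r>0 drops 1)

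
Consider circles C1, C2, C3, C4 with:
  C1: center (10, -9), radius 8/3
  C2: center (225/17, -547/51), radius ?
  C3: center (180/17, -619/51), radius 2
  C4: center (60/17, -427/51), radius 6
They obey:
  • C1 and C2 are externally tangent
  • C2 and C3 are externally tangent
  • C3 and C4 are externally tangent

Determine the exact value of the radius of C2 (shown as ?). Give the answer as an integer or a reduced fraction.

1

1. [ext C1·C2]  r_C2² + (16/3)r_C2 − 19/3 = 0  ⇒  r_C2 = 1 (r>0 drops 1)
2. [ext C2·C3]  r_C2² + 4r_C2 − 5 = 0  ⇒  r_C2 = 1 (r>0 drops 1)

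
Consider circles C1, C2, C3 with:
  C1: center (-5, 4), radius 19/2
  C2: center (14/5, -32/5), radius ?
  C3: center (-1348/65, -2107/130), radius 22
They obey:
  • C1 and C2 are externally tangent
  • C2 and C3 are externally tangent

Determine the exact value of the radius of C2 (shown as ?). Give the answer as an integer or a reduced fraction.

7/2

1. [ext C1·C2]  r_C2² + 19r_C2 − 315/4 = 0  ⇒  r_C2 = 7/2 (r>0 drops 1)
2. [ext C2·C3]  r_C2² + 44r_C2 − 665/4 = 0  ⇒  r_C2 = 7/2 (r>0 drops 1)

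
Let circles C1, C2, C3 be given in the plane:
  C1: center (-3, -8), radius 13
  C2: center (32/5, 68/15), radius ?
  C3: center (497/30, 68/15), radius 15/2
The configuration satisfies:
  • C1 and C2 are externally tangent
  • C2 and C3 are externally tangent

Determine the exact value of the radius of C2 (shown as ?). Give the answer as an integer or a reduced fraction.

8/3

1. [ext C1·C2]  r_C2² + 26r_C2 − 688/9 = 0  ⇒  r_C2 = 8/3 (r>0 drops 1)
2. [ext C2·C3]  r_C2² + 15r_C2 − 424/9 = 0  ⇒  r_C2 = 8/3 (r>0 drops 1)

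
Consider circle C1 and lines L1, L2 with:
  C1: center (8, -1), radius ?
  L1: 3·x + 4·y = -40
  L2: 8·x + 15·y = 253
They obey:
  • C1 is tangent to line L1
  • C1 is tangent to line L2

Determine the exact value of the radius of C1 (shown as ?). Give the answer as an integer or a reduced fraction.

12

1. [C1‖L1]  r_C1² − 144 = 0  ⇒  r_C1 = 12 (r>0 drops 1)
2. [C1‖L2]  r_C1² − 144 = 0  ⇒  r_C1 = 12 (r>0 drops 1)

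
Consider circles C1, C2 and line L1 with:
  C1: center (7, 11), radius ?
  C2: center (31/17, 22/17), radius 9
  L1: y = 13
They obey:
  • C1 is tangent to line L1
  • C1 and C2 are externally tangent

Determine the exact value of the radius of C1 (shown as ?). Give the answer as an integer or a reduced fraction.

1. [C1‖L1]  r_C1² − 4 = 0  ⇒  r_C1 = 2 (r>0 drops 1)
2. [ext C1·C2]  r_C1² + 18r_C1 − 40 = 0  ⇒  r_C1 = 2 (r>0 drops 1)

2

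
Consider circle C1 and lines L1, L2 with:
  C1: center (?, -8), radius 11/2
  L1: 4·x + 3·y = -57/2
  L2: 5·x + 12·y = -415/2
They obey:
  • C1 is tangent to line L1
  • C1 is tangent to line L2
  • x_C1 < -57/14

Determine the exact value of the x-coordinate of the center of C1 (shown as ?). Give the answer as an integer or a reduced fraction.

-8

1. [C1‖L1]  x_C1² + (9/4)x_C1 − 46 = 0  ⇒  x_C1 = -8 or 23/4
2. [C1‖L2]  x_C1² + (223/5)x_C1 + 1464/5 = 0  ⇒  x_C1 = -183/5 or -8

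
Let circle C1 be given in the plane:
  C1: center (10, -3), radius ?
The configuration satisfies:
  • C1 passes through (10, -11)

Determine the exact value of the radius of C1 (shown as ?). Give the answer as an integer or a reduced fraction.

1. [C1∋P]  r_C1² − 64 = 0  ⇒  r_C1 = 8 (r>0 drops 1)

8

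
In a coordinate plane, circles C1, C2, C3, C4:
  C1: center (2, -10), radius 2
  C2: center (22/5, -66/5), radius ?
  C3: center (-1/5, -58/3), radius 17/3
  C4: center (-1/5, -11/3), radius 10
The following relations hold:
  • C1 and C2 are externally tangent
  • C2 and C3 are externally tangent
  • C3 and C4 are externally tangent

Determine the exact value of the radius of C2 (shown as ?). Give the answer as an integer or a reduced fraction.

1. [ext C1·C2]  r_C2² + 4r_C2 − 12 = 0  ⇒  r_C2 = 2 (r>0 drops 1)
2. [ext C2·C3]  r_C2² + (34/3)r_C2 − 80/3 = 0  ⇒  r_C2 = 2 (r>0 drops 1)

2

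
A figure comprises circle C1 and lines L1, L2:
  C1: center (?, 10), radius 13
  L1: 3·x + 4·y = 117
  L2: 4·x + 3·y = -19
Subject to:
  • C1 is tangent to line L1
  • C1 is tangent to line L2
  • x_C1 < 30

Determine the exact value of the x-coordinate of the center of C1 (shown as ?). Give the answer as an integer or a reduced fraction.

4

1. [C1‖L1]  x_C1² − (154/3)x_C1 + 568/3 = 0  ⇒  x_C1 = 4 or 142/3
2. [C1‖L2]  x_C1² + (49/2)x_C1 − 114 = 0  ⇒  x_C1 = -57/2 or 4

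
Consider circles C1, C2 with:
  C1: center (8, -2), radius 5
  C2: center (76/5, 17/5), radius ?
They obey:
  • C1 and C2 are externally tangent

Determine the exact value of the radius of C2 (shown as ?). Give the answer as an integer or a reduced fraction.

1. [ext C1·C2]  r_C2² + 10r_C2 − 56 = 0  ⇒  r_C2 = 4 (r>0 drops 1)

4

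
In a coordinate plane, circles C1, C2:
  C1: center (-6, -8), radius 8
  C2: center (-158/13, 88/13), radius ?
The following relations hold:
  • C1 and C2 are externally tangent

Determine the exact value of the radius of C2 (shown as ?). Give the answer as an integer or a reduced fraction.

8

1. [ext C1·C2]  r_C2² + 16r_C2 − 192 = 0  ⇒  r_C2 = 8 (r>0 drops 1)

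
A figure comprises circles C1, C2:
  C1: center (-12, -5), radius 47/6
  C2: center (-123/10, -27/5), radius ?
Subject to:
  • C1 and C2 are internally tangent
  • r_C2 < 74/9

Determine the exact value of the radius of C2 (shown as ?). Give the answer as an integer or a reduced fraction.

22/3

1. [int C1,C2]  r_C2² − (47/3)r_C2 + 550/9 = 0  ⇒  r_C2 = 22/3 or 25/3
2. given r_C2 < 74/9: keep 22/3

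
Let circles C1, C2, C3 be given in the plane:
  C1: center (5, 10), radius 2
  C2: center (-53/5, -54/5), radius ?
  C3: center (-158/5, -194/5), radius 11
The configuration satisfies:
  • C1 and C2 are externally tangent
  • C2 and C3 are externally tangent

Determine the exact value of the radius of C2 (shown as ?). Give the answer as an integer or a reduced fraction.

1. [ext C1·C2]  r_C2² + 4r_C2 − 672 = 0  ⇒  r_C2 = 24 (r>0 drops 1)
2. [ext C2·C3]  r_C2² + 22r_C2 − 1104 = 0  ⇒  r_C2 = 24 (r>0 drops 1)

24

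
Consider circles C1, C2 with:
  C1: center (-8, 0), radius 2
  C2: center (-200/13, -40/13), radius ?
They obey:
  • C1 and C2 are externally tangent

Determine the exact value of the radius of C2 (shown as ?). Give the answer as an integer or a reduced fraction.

6

1. [ext C1·C2]  r_C2² + 4r_C2 − 60 = 0  ⇒  r_C2 = 6 (r>0 drops 1)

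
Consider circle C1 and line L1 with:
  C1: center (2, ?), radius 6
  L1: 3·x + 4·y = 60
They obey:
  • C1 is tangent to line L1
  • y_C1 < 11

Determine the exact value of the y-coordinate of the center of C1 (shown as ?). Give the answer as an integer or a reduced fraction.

6

1. [C1‖L1]  y_C1² − 27y_C1 + 126 = 0  ⇒  y_C1 = 6 or 21
2. given y_C1 < 11: keep 6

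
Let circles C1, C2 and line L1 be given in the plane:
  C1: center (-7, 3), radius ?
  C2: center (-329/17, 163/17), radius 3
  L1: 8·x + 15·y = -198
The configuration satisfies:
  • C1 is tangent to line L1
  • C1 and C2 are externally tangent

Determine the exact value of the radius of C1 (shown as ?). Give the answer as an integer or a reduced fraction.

1. [C1‖L1]  r_C1² − 121 = 0  ⇒  r_C1 = 11 (r>0 drops 1)
2. [ext C1·C2]  r_C1² + 6r_C1 − 187 = 0  ⇒  r_C1 = 11 (r>0 drops 1)

11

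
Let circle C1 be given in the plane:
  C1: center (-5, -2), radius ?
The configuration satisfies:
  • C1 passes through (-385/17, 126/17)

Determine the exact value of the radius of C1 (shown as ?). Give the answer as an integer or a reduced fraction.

1. [C1∋P]  r_C1² − 400 = 0  ⇒  r_C1 = 20 (r>0 drops 1)

20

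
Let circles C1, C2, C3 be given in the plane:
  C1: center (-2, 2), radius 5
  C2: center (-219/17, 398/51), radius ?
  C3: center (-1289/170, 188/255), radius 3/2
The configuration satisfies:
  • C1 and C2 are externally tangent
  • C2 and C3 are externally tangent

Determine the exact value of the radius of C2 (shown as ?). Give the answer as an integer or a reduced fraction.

22/3

1. [ext C1·C2]  r_C2² + 10r_C2 − 1144/9 = 0  ⇒  r_C2 = 22/3 (r>0 drops 1)
2. [ext C2·C3]  r_C2² + 3r_C2 − 682/9 = 0  ⇒  r_C2 = 22/3 (r>0 drops 1)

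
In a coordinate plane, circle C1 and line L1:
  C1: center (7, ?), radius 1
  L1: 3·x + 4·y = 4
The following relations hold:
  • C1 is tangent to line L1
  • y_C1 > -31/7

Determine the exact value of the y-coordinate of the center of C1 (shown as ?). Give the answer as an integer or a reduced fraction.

-3

1. [C1‖L1]  y_C1² + (17/2)y_C1 + 33/2 = 0  ⇒  y_C1 = -11/2 or -3
2. given y_C1 > -31/7: keep -3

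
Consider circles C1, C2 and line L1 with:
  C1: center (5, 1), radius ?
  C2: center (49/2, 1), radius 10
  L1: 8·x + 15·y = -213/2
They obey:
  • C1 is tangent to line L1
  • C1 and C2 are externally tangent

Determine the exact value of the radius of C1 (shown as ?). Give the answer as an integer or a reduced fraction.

1. [C1‖L1]  r_C1² − 361/4 = 0  ⇒  r_C1 = 19/2 (r>0 drops 1)
2. [ext C1·C2]  r_C1² + 20r_C1 − 1121/4 = 0  ⇒  r_C1 = 19/2 (r>0 drops 1)

19/2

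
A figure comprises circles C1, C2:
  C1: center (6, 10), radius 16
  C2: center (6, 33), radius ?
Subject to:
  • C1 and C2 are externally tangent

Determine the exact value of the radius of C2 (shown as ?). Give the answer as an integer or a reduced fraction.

1. [ext C1·C2]  r_C2² + 32r_C2 − 273 = 0  ⇒  r_C2 = 7 (r>0 drops 1)

7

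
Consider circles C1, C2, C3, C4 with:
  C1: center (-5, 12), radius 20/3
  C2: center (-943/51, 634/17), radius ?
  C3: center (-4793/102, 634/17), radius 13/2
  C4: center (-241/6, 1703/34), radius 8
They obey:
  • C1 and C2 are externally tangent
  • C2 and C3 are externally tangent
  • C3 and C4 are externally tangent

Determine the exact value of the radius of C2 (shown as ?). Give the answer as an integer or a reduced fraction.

1. [ext C1·C2]  r_C2² + (40/3)r_C2 − 2332/3 = 0  ⇒  r_C2 = 22 (r>0 drops 1)
2. [ext C2·C3]  r_C2² + 13r_C2 − 770 = 0  ⇒  r_C2 = 22 (r>0 drops 1)

22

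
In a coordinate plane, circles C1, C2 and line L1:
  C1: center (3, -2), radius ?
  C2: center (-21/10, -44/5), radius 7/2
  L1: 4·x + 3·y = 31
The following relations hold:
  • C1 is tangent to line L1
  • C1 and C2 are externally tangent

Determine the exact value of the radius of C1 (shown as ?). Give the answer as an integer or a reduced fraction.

5

1. [C1‖L1]  r_C1² − 25 = 0  ⇒  r_C1 = 5 (r>0 drops 1)
2. [ext C1·C2]  r_C1² + 7r_C1 − 60 = 0  ⇒  r_C1 = 5 (r>0 drops 1)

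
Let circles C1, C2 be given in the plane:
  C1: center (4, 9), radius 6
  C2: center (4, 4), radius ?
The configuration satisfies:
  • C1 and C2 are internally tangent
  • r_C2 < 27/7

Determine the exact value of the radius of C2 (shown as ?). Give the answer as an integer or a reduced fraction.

1. [int C1,C2]  r_C2² − 12r_C2 + 11 = 0  ⇒  r_C2 = 1 or 11
2. given r_C2 < 27/7: keep 1

1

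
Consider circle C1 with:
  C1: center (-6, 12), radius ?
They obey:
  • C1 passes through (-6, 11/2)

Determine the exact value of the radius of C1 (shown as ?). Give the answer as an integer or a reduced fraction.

13/2

1. [C1∋P]  r_C1² − 169/4 = 0  ⇒  r_C1 = 13/2 (r>0 drops 1)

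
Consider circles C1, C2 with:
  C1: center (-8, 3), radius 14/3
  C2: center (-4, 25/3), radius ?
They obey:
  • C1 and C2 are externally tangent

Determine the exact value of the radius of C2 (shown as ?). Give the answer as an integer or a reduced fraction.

1. [ext C1·C2]  r_C2² + (28/3)r_C2 − 68/3 = 0  ⇒  r_C2 = 2 (r>0 drops 1)

2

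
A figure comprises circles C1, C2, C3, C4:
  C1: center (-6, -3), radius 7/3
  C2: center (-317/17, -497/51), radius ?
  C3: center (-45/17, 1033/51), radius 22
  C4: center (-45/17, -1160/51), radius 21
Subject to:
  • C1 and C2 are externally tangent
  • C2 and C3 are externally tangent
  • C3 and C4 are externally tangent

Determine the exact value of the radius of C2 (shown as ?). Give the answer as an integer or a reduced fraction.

1. [ext C1·C2]  r_C2² + (14/3)r_C2 − 200 = 0  ⇒  r_C2 = 12 (r>0 drops 1)
2. [ext C2·C3]  r_C2² + 44r_C2 − 672 = 0  ⇒  r_C2 = 12 (r>0 drops 1)

12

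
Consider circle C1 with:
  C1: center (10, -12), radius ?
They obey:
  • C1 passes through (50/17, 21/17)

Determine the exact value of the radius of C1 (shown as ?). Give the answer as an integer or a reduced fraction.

15

1. [C1∋P]  r_C1² − 225 = 0  ⇒  r_C1 = 15 (r>0 drops 1)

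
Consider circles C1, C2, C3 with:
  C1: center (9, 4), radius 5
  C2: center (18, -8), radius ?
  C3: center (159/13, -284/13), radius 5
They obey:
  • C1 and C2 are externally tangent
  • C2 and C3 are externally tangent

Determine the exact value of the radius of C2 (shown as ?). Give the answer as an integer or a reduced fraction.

10

1. [ext C1·C2]  r_C2² + 10r_C2 − 200 = 0  ⇒  r_C2 = 10 (r>0 drops 1)
2. [ext C2·C3]  r_C2² + 10r_C2 − 200 = 0  ⇒  r_C2 = 10 (r>0 drops 1)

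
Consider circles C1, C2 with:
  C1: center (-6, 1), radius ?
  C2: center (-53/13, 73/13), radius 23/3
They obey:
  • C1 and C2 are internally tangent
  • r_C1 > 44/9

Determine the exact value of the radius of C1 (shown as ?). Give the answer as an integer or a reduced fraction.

1. [int C1,C2]  r_C1² − (46/3)r_C1 + 304/9 = 0  ⇒  r_C1 = 8/3 or 38/3
2. given r_C1 > 44/9: keep 38/3

38/3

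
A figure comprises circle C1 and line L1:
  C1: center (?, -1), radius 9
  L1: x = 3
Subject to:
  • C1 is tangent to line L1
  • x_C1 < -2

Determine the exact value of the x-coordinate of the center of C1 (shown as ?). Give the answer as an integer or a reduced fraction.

1. [C1‖L1]  x_C1² − 6x_C1 − 72 = 0  ⇒  x_C1 = -6 or 12
2. given x_C1 < -2: keep -6

-6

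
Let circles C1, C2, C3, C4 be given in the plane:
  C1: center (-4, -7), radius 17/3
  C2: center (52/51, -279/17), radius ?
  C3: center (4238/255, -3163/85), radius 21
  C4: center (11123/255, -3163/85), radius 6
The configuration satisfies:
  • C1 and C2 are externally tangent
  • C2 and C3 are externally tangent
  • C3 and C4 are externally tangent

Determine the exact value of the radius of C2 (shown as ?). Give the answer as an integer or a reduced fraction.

1. [ext C1·C2]  r_C2² + (34/3)r_C2 − 245/3 = 0  ⇒  r_C2 = 5 (r>0 drops 1)
2. [ext C2·C3]  r_C2² + 42r_C2 − 235 = 0  ⇒  r_C2 = 5 (r>0 drops 1)

5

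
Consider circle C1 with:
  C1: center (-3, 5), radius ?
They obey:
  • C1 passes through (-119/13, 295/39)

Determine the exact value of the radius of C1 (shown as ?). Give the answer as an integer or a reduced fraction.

20/3

1. [C1∋P]  r_C1² − 400/9 = 0  ⇒  r_C1 = 20/3 (r>0 drops 1)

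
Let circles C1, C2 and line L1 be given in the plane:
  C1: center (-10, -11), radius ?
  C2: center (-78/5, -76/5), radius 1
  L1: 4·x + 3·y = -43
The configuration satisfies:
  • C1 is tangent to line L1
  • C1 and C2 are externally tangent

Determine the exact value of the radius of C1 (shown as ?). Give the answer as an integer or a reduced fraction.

6

1. [C1‖L1]  r_C1² − 36 = 0  ⇒  r_C1 = 6 (r>0 drops 1)
2. [ext C1·C2]  r_C1² + 2r_C1 − 48 = 0  ⇒  r_C1 = 6 (r>0 drops 1)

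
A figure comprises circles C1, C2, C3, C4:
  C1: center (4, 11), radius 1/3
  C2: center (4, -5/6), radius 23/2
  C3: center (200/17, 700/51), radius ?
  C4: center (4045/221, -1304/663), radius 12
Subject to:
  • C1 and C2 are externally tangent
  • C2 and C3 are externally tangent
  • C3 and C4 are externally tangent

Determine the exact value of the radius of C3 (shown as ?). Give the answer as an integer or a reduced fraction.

5

1. [ext C2·C3]  r_C3² + 23r_C3 − 140 = 0  ⇒  r_C3 = 5 (r>0 drops 1)
2. [ext C3·C4]  r_C3² + 24r_C3 − 145 = 0  ⇒  r_C3 = 5 (r>0 drops 1)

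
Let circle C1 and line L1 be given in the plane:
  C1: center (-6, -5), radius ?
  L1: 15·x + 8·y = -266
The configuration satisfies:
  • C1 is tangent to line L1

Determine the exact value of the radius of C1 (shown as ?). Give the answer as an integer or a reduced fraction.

1. [C1‖L1]  r_C1² − 64 = 0  ⇒  r_C1 = 8 (r>0 drops 1)

8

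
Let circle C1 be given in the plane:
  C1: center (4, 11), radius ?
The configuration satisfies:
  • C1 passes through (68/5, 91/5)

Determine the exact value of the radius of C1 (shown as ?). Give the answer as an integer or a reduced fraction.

12

1. [C1∋P]  r_C1² − 144 = 0  ⇒  r_C1 = 12 (r>0 drops 1)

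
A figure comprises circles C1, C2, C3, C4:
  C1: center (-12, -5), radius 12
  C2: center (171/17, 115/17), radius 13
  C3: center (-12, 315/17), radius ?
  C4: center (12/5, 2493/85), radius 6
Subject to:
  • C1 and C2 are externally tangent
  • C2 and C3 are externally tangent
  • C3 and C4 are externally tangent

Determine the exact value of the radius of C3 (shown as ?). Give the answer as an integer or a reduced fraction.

1. [ext C2·C3]  r_C3² + 26r_C3 − 456 = 0  ⇒  r_C3 = 12 (r>0 drops 1)
2. [ext C3·C4]  r_C3² + 12r_C3 − 288 = 0  ⇒  r_C3 = 12 (r>0 drops 1)

12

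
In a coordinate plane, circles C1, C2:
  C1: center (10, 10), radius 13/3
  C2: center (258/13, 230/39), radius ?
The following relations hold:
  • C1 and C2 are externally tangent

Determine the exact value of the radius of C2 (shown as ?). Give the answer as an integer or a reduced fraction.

19/3

1. [ext C1·C2]  r_C2² + (26/3)r_C2 − 95 = 0  ⇒  r_C2 = 19/3 (r>0 drops 1)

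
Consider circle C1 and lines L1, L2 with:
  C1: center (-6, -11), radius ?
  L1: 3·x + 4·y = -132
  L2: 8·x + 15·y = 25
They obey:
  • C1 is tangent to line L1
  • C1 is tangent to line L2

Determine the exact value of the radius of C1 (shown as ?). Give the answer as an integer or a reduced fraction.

1. [C1‖L1]  r_C1² − 196 = 0  ⇒  r_C1 = 14 (r>0 drops 1)
2. [C1‖L2]  r_C1² − 196 = 0  ⇒  r_C1 = 14 (r>0 drops 1)

14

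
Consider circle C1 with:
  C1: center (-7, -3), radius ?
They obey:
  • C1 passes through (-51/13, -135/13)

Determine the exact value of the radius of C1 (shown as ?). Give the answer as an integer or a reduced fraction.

1. [C1∋P]  r_C1² − 64 = 0  ⇒  r_C1 = 8 (r>0 drops 1)

8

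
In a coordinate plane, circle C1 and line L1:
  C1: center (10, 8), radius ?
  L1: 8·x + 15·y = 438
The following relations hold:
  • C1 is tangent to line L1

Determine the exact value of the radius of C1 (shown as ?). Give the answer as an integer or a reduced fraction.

1. [C1‖L1]  r_C1² − 196 = 0  ⇒  r_C1 = 14 (r>0 drops 1)

14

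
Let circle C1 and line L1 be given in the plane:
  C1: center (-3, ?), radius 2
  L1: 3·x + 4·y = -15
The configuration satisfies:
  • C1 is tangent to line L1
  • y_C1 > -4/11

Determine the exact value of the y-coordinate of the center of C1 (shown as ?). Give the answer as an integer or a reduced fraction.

1. [C1‖L1]  y_C1² + 3y_C1 − 4 = 0  ⇒  y_C1 = -4 or 1
2. given y_C1 > -4/11: keep 1

1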